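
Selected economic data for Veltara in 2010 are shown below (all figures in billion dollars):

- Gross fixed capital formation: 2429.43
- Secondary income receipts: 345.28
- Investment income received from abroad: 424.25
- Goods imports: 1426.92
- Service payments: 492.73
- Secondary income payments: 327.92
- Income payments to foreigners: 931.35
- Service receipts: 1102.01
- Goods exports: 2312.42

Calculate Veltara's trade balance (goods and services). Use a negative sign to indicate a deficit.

1494.78

Goods balance = 2312.42 - 1426.92 = 885.50
Services balance = 1102.01 - 492.73 = 609.28
Trade balance (goods + services) = 885.50 + 609.28 = 1494.78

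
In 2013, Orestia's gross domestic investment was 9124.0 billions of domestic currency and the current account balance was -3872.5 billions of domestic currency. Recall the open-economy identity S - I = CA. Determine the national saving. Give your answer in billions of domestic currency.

S = I + CA = 9124.0 + (-3872.5) = 5251.5

5251.5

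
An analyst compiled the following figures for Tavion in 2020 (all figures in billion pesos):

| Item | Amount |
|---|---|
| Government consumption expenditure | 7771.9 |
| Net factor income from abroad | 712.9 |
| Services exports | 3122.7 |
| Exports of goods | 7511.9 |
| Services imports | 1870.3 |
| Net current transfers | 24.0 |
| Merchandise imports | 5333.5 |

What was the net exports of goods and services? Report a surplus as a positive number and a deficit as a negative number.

Goods balance = 7511.9 - 5333.5 = 2178.4
Services balance = 3122.7 - 1870.3 = 1252.4
Trade balance (goods + services) = 2178.4 + 1252.4 = 3430.8

3430.8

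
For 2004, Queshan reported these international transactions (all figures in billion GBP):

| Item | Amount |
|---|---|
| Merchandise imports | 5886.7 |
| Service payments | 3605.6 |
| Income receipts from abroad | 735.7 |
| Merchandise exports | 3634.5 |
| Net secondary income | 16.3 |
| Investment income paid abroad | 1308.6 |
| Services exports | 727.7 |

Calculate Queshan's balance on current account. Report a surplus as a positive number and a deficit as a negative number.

Goods balance = 3634.5 - 5886.7 = -2252.2
Services balance = 727.7 - 3605.6 = -2877.9
Trade balance (goods + services) = -2252.2 + (-2877.9) = -5130.1
Net primary income = 735.7 - 1308.6 = -572.9
Net secondary income = 16.3
Current account = -5130.1 + (-572.9) + 16.3 = -5686.7

-5686.7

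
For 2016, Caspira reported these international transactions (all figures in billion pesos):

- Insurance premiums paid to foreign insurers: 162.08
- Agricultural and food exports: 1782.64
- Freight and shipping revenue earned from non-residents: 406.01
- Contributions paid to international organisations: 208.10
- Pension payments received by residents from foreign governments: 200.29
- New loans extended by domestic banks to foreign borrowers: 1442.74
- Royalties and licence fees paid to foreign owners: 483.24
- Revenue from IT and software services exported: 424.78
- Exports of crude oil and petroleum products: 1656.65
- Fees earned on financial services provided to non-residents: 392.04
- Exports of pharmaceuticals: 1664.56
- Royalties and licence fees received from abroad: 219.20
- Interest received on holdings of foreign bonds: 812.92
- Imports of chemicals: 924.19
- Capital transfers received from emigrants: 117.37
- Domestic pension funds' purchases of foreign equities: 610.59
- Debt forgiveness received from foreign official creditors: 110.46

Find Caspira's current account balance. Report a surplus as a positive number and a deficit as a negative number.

Goods: 1664.56 - 924.19 + 1782.64 + 1656.65 = 4179.66
Services: 392.04 - 483.24 + 406.01 + 424.78 - 162.08 + 219.20 = 796.71
Primary income: 812.92
Secondary income: -208.10 + 200.29 = -7.81
Current account = 4179.66 + 796.71 + 812.92 + (-7.81) = 5781.48
(Excluded from the current account — financial account: new loans extended by domestic banks to foreign borrowers 1442.74, domestic pension funds' purchases of foreign equities 610.59; capital account: capital transfers received from emigrants 117.37, debt forgiveness received from foreign official creditors 110.46.)

5781.48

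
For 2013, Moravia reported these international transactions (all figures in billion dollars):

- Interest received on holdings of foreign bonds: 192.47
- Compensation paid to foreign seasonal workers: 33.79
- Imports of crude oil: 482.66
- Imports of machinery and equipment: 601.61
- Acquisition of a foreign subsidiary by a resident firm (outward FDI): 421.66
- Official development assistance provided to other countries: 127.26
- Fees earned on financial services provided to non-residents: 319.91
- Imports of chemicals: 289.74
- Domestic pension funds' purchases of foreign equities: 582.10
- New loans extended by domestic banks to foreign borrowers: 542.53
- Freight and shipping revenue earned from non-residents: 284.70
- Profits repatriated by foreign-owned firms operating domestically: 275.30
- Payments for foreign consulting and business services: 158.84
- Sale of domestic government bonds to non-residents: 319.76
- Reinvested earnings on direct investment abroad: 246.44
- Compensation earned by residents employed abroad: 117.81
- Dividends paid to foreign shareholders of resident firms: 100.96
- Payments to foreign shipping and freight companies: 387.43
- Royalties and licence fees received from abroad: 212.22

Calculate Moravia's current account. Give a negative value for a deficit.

Goods: -289.74 - 601.61 - 482.66 = -1374.01
Services: 284.70 - 387.43 + 212.22 - 158.84 + 319.91 = 270.56
Primary income: 192.47 - 33.79 + 246.44 + 117.81 - 275.30 - 100.96 = 146.67
Secondary income: -127.26
Current account = (-1374.01) + 270.56 + 146.67 + (-127.26) = -1084.04
(Excluded from the current account — financial account: acquisition of a foreign subsidiary by a resident firm (outward FDI) 421.66, domestic pension funds' purchases of foreign equities 582.10, new loans extended by domestic banks to foreign borrowers 542.53, sale of domestic government bonds to non-residents 319.76.)

-1084.04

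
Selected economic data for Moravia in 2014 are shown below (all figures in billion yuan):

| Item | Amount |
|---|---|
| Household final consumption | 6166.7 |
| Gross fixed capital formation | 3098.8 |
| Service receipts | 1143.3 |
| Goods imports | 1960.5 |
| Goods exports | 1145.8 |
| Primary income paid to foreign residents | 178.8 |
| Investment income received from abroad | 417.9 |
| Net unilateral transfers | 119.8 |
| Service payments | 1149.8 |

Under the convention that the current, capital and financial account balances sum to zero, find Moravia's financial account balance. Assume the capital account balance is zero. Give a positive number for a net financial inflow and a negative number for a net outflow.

462.3

Goods balance = 1145.8 - 1960.5 = -814.7
Services balance = 1143.3 - 1149.8 = -6.5
Trade balance (goods + services) = -814.7 + (-6.5) = -821.2
Net primary income = 417.9 - 178.8 = 239.1
Net secondary income = 119.8
Current account = -821.2 + 239.1 + 119.8 = -462.3
Financial account = -(-462.3) = 462.3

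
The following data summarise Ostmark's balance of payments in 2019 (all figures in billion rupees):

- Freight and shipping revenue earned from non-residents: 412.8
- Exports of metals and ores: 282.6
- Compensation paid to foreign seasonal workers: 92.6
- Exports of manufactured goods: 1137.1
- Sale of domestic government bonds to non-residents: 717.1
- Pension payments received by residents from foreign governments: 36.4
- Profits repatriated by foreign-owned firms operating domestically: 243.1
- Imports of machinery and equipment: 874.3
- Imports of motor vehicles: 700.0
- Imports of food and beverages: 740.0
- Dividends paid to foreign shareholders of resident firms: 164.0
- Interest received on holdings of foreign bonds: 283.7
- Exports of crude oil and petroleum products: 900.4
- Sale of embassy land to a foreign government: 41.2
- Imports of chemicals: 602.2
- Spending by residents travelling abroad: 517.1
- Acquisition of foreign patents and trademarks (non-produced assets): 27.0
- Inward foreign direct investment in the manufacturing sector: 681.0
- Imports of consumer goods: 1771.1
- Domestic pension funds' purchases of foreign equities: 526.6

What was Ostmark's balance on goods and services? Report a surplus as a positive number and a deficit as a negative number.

Goods: -1771.1 - 740.0 + 900.4 - 874.3 + 282.6 + 1137.1 - 602.2 - 700.0 = -2367.5
Services: -517.1 + 412.8 = -104.3
Trade balance = -2367.5 + (-104.3) = -2471.8
(Excluded from the trade balance — primary income: compensation paid to foreign seasonal workers 92.6, profits repatriated by foreign-owned firms operating domestically 243.1, dividends paid to foreign shareholders of resident firms 164.0, interest received on holdings of foreign bonds 283.7; financial account: sale of domestic government bonds to non-residents 717.1, inward foreign direct investment in the manufacturing sector 681.0, domestic pension funds' purchases of foreign equities 526.6; secondary income: pension payments received by residents from foreign governments 36.4; capital account: sale of embassy land to a foreign government 41.2, acquisition of foreign patents and trademarks (non-produced assets) 27.0.)

-2471.8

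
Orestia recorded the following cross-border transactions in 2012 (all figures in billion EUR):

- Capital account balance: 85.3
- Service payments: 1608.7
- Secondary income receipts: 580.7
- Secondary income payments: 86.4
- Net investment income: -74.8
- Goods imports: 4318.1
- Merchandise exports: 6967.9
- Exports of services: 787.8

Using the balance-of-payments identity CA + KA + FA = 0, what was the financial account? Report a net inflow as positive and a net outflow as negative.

Goods balance = 6967.9 - 4318.1 = 2649.8
Services balance = 787.8 - 1608.7 = -820.9
Trade balance (goods + services) = 2649.8 + (-820.9) = 1828.9
Net primary income = -74.8
Net secondary income = 580.7 - 86.4 = 494.3
Current account = 1828.9 + (-74.8) + 494.3 = 2248.4
Financial account = -(2248.4 + 85.3) = -2333.7

-2333.7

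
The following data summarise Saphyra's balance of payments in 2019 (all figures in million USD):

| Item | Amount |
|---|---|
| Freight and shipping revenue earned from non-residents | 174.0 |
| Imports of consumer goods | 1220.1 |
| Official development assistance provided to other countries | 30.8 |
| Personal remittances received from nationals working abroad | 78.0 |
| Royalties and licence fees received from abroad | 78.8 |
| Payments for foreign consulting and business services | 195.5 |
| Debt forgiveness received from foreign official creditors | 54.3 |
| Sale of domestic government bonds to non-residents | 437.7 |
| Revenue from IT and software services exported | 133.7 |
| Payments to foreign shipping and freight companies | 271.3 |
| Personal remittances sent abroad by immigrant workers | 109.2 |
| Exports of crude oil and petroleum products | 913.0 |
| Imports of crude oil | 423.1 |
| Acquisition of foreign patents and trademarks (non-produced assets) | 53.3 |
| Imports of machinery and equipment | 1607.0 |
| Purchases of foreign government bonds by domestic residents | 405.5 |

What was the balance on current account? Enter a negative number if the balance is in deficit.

Goods: -423.1 - 1220.1 - 1607.0 + 913.0 = -2337.2
Services: 78.8 - 271.3 - 195.5 + 133.7 + 174.0 = -80.3
Secondary income: -109.2 + 78.0 - 30.8 = -62.0
Current account = (-2337.2) + (-80.3) + (-62.0) = -2479.5
(Excluded from the current account — capital account: debt forgiveness received from foreign official creditors 54.3, acquisition of foreign patents and trademarks (non-produced assets) 53.3; financial account: sale of domestic government bonds to non-residents 437.7, purchases of foreign government bonds by domestic residents 405.5.)

-2479.5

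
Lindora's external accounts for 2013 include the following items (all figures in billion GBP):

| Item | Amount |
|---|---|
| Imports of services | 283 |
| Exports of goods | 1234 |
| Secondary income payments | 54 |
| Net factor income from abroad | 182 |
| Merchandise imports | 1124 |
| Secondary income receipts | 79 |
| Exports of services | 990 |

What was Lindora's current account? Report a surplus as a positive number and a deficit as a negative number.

1024

Goods balance = 1234 - 1124 = 110
Services balance = 990 - 283 = 707
Trade balance (goods + services) = 110 + 707 = 817
Net primary income = 182
Net secondary income = 79 - 54 = 25
Current account = 817 + 182 + 25 = 1024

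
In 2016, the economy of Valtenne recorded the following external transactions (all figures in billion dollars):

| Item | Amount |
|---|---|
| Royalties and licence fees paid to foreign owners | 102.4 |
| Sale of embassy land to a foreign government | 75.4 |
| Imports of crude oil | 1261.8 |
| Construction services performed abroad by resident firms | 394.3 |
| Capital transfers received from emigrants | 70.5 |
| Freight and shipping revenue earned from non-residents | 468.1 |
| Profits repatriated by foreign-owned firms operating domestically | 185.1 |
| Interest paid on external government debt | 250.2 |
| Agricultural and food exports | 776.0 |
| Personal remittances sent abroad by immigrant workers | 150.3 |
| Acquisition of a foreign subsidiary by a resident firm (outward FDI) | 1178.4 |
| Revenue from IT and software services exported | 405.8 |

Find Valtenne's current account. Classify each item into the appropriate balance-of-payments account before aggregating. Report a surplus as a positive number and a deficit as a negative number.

94.4

Goods: -1261.8 + 776.0 = -485.8
Services: -102.4 + 405.8 + 394.3 + 468.1 = 1165.8
Primary income: -250.2 - 185.1 = -435.3
Secondary income: -150.3
Current account = (-485.8) + 1165.8 + (-435.3) + (-150.3) = 94.4
(Excluded from the current account — capital account: sale of embassy land to a foreign government 75.4, capital transfers received from emigrants 70.5; financial account: acquisition of a foreign subsidiary by a resident firm (outward FDI) 1178.4.)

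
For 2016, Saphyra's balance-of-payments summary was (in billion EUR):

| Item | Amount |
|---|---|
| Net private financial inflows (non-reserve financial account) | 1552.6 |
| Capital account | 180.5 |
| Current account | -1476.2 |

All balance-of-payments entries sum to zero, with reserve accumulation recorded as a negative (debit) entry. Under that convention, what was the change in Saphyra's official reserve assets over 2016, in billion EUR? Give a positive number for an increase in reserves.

256.9

Official reserve transactions balance = -((-1476.2) + 180.5 + 1552.6) = -256.9
An accumulation of reserves is recorded as a debit (negative entry), so the change in the stock of reserves is the negative of that balance.
Change in official reserves = -(-256.9) = 256.9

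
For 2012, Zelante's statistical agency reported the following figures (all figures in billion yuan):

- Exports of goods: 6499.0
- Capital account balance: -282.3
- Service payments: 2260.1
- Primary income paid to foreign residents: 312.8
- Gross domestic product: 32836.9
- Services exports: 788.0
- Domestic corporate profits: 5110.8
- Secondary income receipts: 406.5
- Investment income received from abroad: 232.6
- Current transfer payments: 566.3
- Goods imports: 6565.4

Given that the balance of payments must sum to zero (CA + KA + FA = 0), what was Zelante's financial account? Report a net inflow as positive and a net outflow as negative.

Goods balance = 6499.0 - 6565.4 = -66.4
Services balance = 788.0 - 2260.1 = -1472.1
Trade balance (goods + services) = -66.4 + (-1472.1) = -1538.5
Net primary income = 232.6 - 312.8 = -80.2
Net secondary income = 406.5 - 566.3 = -159.8
Current account = -1538.5 + (-80.2) + (-159.8) = -1778.5
Financial account = -(-1778.5 + (-282.3)) = 2060.8

2060.8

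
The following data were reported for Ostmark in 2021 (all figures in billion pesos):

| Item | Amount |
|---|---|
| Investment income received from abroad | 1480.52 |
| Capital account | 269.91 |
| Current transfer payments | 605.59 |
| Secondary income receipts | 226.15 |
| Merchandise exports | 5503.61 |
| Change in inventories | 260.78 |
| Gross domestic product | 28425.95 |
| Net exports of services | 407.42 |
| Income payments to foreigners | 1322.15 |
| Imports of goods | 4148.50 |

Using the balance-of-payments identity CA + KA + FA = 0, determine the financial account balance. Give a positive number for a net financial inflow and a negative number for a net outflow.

-1811.37

Goods balance = 5503.61 - 4148.50 = 1355.11
Services balance = 407.42
Trade balance (goods + services) = 1355.11 + 407.42 = 1762.53
Net primary income = 1480.52 - 1322.15 = 158.37
Net secondary income = 226.15 - 605.59 = -379.44
Current account = 1762.53 + 158.37 + (-379.44) = 1541.46
Financial account = -(1541.46 + 269.91) = -1811.37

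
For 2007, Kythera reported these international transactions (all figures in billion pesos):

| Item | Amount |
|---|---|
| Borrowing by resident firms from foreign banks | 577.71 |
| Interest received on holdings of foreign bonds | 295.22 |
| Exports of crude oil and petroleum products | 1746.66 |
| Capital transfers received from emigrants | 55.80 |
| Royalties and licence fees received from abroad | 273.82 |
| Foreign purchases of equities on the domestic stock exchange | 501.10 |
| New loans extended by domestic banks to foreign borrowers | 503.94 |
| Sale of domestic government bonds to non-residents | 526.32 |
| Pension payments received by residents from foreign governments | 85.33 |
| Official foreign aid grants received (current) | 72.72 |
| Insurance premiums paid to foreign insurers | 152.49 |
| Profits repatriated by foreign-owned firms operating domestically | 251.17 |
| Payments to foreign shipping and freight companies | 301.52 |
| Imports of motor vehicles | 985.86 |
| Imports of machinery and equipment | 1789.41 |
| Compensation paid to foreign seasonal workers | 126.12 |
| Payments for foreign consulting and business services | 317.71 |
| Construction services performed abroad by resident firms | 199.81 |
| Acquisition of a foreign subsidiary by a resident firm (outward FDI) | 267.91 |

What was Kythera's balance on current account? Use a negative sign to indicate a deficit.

Goods: -985.86 + 1746.66 - 1789.41 = -1028.61
Services: 199.81 - 317.71 - 301.52 + 273.82 - 152.49 = -298.09
Primary income: 295.22 - 126.12 - 251.17 = -82.07
Secondary income: 72.72 + 85.33 = 158.05
Current account = (-1028.61) + (-298.09) + (-82.07) + 158.05 = -1250.72
(Excluded from the current account — financial account: borrowing by resident firms from foreign banks 577.71, foreign purchases of equities on the domestic stock exchange 501.10, new loans extended by domestic banks to foreign borrowers 503.94, sale of domestic government bonds to non-residents 526.32, acquisition of a foreign subsidiary by a resident firm (outward FDI) 267.91; capital account: capital transfers received from emigrants 55.80.)

-1250.72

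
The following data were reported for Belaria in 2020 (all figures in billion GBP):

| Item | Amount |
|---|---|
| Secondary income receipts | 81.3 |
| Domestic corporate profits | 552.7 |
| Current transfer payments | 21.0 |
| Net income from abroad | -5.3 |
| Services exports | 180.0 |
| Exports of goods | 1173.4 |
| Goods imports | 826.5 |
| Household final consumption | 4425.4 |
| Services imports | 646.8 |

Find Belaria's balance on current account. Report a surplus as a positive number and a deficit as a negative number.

-64.9

Goods balance = 1173.4 - 826.5 = 346.9
Services balance = 180.0 - 646.8 = -466.8
Trade balance (goods + services) = 346.9 + (-466.8) = -119.9
Net primary income = -5.3
Net secondary income = 81.3 - 21.0 = 60.3
Current account = -119.9 + (-5.3) + 60.3 = -64.9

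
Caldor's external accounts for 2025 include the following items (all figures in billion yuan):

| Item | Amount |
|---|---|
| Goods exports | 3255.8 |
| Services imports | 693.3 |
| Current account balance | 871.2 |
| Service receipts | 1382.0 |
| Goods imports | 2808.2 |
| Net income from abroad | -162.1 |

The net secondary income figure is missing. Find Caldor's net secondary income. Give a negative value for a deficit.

-103.0

Current account = goods balance + services balance + net primary income + net secondary income
Sum of the known components = 974.2
Net secondary income = CA - (known components) = 871.2 - 974.2 = -103.0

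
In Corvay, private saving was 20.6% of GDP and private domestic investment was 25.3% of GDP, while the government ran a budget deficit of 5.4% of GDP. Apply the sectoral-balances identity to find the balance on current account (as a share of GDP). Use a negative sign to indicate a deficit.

By the sectoral-balances identity, CA = (S_private - I) + (T - G).
Private balance = 20.6 - 25.3 = -4.7
Government balance (T - G) = -5.4
CA = -4.7 + (-5.4) = -10.1

-10.1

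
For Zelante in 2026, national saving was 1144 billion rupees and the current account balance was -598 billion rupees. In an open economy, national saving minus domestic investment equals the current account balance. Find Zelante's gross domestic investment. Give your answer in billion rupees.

I = S - CA = 1144 - (-598) = 1742

1742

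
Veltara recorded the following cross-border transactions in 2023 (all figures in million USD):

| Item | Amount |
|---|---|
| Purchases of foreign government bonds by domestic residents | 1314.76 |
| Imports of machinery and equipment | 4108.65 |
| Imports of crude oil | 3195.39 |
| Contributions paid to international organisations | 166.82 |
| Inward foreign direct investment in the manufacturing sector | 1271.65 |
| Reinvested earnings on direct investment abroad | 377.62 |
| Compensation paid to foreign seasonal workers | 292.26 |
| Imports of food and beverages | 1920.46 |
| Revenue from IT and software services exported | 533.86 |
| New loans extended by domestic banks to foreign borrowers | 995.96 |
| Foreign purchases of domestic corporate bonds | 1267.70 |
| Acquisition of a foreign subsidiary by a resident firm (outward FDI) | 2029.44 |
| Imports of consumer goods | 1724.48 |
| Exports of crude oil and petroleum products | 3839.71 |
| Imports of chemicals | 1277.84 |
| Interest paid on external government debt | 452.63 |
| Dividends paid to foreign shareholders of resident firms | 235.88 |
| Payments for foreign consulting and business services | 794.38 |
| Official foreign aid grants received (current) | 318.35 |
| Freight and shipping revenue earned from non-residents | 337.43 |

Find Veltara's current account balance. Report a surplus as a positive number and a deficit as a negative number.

Goods: -4108.65 - 1920.46 - 3195.39 - 1724.48 - 1277.84 + 3839.71 = -8387.11
Services: -794.38 + 533.86 + 337.43 = 76.91
Primary income: 377.62 - 292.26 - 235.88 - 452.63 = -603.15
Secondary income: 318.35 - 166.82 = 151.53
Current account = (-8387.11) + 76.91 + (-603.15) + 151.53 = -8761.82
(Excluded from the current account — financial account: purchases of foreign government bonds by domestic residents 1314.76, inward foreign direct investment in the manufacturing sector 1271.65, new loans extended by domestic banks to foreign borrowers 995.96, foreign purchases of domestic corporate bonds 1267.70, acquisition of a foreign subsidiary by a resident firm (outward FDI) 2029.44.)

-8761.82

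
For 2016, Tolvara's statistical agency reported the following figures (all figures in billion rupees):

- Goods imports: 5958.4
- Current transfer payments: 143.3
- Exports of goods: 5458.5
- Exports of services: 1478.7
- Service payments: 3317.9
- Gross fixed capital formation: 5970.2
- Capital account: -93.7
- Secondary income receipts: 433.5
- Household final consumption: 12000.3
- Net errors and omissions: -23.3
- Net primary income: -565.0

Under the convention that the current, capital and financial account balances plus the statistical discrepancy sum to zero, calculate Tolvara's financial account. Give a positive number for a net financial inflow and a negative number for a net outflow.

2730.9

Goods balance = 5458.5 - 5958.4 = -499.9
Services balance = 1478.7 - 3317.9 = -1839.2
Trade balance (goods + services) = -499.9 + (-1839.2) = -2339.1
Net primary income = -565.0
Net secondary income = 433.5 - 143.3 = 290.2
Current account = -2339.1 + (-565.0) + 290.2 = -2613.9
Financial account = -(-2613.9 + (-93.7) + (-23.3)) = 2730.9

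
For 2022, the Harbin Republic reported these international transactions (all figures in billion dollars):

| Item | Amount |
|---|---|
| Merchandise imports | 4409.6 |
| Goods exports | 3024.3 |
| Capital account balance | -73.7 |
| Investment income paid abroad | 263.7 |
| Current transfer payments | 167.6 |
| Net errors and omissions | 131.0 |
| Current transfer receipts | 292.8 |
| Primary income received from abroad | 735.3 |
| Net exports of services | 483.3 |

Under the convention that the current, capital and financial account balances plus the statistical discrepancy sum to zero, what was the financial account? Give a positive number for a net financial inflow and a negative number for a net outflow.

247.9

Goods balance = 3024.3 - 4409.6 = -1385.3
Services balance = 483.3
Trade balance (goods + services) = -1385.3 + 483.3 = -902.0
Net primary income = 735.3 - 263.7 = 471.6
Net secondary income = 292.8 - 167.6 = 125.2
Current account = -902.0 + 471.6 + 125.2 = -305.2
Financial account = -(-305.2 + (-73.7) + 131.0) = 247.9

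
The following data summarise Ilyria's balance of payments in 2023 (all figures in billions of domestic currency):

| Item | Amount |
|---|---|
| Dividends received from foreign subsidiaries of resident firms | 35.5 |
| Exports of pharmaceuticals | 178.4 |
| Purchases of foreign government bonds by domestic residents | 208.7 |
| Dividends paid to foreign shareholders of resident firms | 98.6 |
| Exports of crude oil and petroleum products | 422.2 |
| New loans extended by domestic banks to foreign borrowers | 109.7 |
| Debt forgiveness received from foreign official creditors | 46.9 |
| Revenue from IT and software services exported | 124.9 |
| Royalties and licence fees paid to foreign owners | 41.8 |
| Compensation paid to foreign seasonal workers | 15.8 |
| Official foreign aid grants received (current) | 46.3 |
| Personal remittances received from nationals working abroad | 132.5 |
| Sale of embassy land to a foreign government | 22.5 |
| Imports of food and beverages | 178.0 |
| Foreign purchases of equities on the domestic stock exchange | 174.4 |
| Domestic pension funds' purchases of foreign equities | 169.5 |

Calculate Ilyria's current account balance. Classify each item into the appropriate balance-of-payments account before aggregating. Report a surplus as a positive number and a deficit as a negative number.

605.6

Goods: -178.0 + 422.2 + 178.4 = 422.6
Services: 124.9 - 41.8 = 83.1
Primary income: -98.6 - 15.8 + 35.5 = -78.9
Secondary income: 132.5 + 46.3 = 178.8
Current account = 422.6 + 83.1 + (-78.9) + 178.8 = 605.6
(Excluded from the current account — financial account: purchases of foreign government bonds by domestic residents 208.7, new loans extended by domestic banks to foreign borrowers 109.7, foreign purchases of equities on the domestic stock exchange 174.4, domestic pension funds' purchases of foreign equities 169.5; capital account: debt forgiveness received from foreign official creditors 46.9, sale of embassy land to a foreign government 22.5.)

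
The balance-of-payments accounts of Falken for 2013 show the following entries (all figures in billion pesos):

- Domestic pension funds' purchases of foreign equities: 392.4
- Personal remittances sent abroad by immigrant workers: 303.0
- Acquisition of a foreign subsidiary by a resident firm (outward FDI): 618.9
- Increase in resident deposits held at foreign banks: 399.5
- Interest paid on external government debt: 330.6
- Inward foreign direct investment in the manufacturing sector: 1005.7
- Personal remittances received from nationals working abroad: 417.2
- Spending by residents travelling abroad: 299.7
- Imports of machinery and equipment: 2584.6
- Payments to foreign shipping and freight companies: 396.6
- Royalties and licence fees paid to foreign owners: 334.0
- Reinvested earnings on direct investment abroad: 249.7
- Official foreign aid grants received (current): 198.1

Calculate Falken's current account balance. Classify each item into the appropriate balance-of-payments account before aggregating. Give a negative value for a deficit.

Goods: -2584.6
Services: -396.6 - 334.0 - 299.7 = -1030.3
Primary income: -330.6 + 249.7 = -80.9
Secondary income: 198.1 + 417.2 - 303.0 = 312.3
Current account = (-2584.6) + (-1030.3) + (-80.9) + 312.3 = -3383.5
(Excluded from the current account — financial account: domestic pension funds' purchases of foreign equities 392.4, acquisition of a foreign subsidiary by a resident firm (outward FDI) 618.9, increase in resident deposits held at foreign banks 399.5, inward foreign direct investment in the manufacturing sector 1005.7.)

-3383.5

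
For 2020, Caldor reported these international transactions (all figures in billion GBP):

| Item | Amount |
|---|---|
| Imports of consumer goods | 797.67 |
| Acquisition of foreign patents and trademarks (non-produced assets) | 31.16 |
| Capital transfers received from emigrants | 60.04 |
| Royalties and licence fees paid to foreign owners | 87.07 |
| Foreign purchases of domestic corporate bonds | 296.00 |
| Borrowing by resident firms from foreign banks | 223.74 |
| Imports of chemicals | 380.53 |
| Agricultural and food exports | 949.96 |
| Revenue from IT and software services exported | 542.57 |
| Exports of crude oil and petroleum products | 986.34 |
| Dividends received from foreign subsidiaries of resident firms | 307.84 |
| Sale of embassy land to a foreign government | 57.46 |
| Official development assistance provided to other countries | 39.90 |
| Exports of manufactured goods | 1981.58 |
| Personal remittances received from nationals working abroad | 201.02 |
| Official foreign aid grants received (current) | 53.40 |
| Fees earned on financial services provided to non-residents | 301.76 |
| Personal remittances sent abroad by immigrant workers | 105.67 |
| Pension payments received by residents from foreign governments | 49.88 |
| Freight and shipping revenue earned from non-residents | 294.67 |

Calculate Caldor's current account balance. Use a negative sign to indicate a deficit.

4258.18

Goods: 986.34 - 797.67 - 380.53 + 949.96 + 1981.58 = 2739.68
Services: 542.57 - 87.07 + 294.67 + 301.76 = 1051.93
Primary income: 307.84
Secondary income: -39.90 + 53.40 + 49.88 - 105.67 + 201.02 = 158.73
Current account = 2739.68 + 1051.93 + 307.84 + 158.73 = 4258.18
(Excluded from the current account — capital account: acquisition of foreign patents and trademarks (non-produced assets) 31.16, capital transfers received from emigrants 60.04, sale of embassy land to a foreign government 57.46; financial account: foreign purchases of domestic corporate bonds 296.00, borrowing by resident firms from foreign banks 223.74.)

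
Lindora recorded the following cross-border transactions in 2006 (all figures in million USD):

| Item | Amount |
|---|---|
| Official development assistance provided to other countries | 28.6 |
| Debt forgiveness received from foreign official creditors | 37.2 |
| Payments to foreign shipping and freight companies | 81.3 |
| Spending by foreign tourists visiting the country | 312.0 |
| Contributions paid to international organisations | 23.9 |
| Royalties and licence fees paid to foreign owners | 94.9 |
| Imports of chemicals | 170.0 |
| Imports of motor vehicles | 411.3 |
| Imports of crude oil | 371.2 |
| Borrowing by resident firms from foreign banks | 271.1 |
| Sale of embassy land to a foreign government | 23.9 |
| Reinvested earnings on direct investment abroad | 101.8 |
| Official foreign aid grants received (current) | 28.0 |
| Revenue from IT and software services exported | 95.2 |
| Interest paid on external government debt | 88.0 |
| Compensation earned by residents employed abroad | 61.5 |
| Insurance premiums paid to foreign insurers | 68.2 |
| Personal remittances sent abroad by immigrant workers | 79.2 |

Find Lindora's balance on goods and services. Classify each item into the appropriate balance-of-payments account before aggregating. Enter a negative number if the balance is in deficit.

-789.7

Goods: -170.0 - 411.3 - 371.2 = -952.5
Services: -94.9 + 95.2 + 312.0 - 68.2 - 81.3 = 162.8
Trade balance = -952.5 + 162.8 = -789.7
(Excluded from the trade balance — secondary income: official development assistance provided to other countries 28.6, contributions paid to international organisations 23.9, official foreign aid grants received (current) 28.0, personal remittances sent abroad by immigrant workers 79.2; capital account: debt forgiveness received from foreign official creditors 37.2, sale of embassy land to a foreign government 23.9; financial account: borrowing by resident firms from foreign banks 271.1; primary income: reinvested earnings on direct investment abroad 101.8, interest paid on external government debt 88.0, compensation earned by residents employed abroad 61.5.)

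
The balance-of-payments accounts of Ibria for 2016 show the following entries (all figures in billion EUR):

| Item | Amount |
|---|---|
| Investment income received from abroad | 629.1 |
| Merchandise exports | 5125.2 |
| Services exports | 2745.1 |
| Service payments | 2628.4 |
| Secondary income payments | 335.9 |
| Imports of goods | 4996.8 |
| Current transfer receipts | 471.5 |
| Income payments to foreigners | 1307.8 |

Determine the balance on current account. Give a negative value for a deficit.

Goods balance = 5125.2 - 4996.8 = 128.4
Services balance = 2745.1 - 2628.4 = 116.7
Trade balance (goods + services) = 128.4 + 116.7 = 245.1
Net primary income = 629.1 - 1307.8 = -678.7
Net secondary income = 471.5 - 335.9 = 135.6
Current account = 245.1 + (-678.7) + 135.6 = -298.0

-298.0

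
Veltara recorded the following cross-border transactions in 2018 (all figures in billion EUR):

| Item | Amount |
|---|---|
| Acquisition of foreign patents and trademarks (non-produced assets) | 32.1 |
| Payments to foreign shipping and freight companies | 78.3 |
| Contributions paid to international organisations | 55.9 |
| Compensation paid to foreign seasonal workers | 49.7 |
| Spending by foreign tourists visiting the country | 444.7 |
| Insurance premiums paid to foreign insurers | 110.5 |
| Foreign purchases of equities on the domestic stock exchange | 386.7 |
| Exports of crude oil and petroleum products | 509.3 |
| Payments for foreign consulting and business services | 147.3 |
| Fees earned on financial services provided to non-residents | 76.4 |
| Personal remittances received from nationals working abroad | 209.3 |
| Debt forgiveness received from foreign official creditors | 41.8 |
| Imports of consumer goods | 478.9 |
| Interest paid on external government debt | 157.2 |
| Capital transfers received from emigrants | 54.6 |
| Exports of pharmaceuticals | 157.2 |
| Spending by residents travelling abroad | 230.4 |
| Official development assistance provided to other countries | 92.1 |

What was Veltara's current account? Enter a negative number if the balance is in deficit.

-3.4

Goods: -478.9 + 157.2 + 509.3 = 187.6
Services: -78.3 + 76.4 - 147.3 + 444.7 - 230.4 - 110.5 = -45.4
Primary income: -157.2 - 49.7 = -206.9
Secondary income: 209.3 - 55.9 - 92.1 = 61.3
Current account = 187.6 + (-45.4) + (-206.9) + 61.3 = -3.4
(Excluded from the current account — capital account: acquisition of foreign patents and trademarks (non-produced assets) 32.1, debt forgiveness received from foreign official creditors 41.8, capital transfers received from emigrants 54.6; financial account: foreign purchases of equities on the domestic stock exchange 386.7.)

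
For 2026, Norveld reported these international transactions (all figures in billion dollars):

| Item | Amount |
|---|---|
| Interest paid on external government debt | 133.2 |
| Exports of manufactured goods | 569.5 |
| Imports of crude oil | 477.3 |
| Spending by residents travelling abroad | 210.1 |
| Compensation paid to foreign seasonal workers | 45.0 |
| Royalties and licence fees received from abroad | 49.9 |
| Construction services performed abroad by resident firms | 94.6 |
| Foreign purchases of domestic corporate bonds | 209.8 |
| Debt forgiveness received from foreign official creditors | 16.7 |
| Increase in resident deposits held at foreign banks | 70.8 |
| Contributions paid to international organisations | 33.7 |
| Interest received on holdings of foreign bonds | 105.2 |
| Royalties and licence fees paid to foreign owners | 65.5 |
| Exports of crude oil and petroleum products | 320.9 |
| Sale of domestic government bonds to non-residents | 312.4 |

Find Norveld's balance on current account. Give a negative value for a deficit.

175.3

Goods: 569.5 - 477.3 + 320.9 = 413.1
Services: -65.5 - 210.1 + 49.9 + 94.6 = -131.1
Primary income: 105.2 - 133.2 - 45.0 = -73.0
Secondary income: -33.7
Current account = 413.1 + (-131.1) + (-73.0) + (-33.7) = 175.3
(Excluded from the current account — financial account: foreign purchases of domestic corporate bonds 209.8, increase in resident deposits held at foreign banks 70.8, sale of domestic government bonds to non-residents 312.4; capital account: debt forgiveness received from foreign official creditors 16.7.)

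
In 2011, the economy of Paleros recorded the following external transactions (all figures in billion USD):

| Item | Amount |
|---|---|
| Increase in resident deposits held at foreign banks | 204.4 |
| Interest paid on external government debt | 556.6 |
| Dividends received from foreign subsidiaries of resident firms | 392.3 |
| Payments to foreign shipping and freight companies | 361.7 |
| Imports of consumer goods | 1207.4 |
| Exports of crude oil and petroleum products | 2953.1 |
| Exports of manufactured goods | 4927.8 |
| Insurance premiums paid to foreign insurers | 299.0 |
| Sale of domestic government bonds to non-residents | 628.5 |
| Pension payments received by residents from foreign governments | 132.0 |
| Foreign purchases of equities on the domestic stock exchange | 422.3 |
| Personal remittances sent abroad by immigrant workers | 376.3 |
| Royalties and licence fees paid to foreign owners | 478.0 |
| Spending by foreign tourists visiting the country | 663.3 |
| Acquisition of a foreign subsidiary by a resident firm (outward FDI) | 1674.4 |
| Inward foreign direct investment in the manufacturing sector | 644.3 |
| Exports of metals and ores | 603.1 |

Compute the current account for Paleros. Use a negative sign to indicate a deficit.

6392.6

Goods: 2953.1 + 603.1 - 1207.4 + 4927.8 = 7276.6
Services: 663.3 - 299.0 - 478.0 - 361.7 = -475.4
Primary income: 392.3 - 556.6 = -164.3
Secondary income: 132.0 - 376.3 = -244.3
Current account = 7276.6 + (-475.4) + (-164.3) + (-244.3) = 6392.6
(Excluded from the current account — financial account: increase in resident deposits held at foreign banks 204.4, sale of domestic government bonds to non-residents 628.5, foreign purchases of equities on the domestic stock exchange 422.3, acquisition of a foreign subsidiary by a resident firm (outward FDI) 1674.4, inward foreign direct investment in the manufacturing sector 644.3.)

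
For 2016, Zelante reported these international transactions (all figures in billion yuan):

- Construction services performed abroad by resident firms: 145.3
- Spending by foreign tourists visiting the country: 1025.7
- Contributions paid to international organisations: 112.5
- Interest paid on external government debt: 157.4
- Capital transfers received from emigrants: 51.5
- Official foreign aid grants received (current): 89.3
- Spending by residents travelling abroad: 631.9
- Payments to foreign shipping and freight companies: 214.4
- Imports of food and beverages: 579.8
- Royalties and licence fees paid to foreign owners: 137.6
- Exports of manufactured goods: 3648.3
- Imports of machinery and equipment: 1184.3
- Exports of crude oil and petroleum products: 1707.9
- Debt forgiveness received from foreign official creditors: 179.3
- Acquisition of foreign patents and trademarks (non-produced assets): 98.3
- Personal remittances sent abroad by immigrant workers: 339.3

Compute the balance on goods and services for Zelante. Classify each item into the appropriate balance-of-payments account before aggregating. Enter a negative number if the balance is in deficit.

3779.2

Goods: -1184.3 + 1707.9 + 3648.3 - 579.8 = 3592.1
Services: -137.6 + 1025.7 + 145.3 - 631.9 - 214.4 = 187.1
Trade balance = 3592.1 + 187.1 = 3779.2
(Excluded from the trade balance — secondary income: contributions paid to international organisations 112.5, official foreign aid grants received (current) 89.3, personal remittances sent abroad by immigrant workers 339.3; primary income: interest paid on external government debt 157.4; capital account: capital transfers received from emigrants 51.5, debt forgiveness received from foreign official creditors 179.3, acquisition of foreign patents and trademarks (non-produced assets) 98.3.)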